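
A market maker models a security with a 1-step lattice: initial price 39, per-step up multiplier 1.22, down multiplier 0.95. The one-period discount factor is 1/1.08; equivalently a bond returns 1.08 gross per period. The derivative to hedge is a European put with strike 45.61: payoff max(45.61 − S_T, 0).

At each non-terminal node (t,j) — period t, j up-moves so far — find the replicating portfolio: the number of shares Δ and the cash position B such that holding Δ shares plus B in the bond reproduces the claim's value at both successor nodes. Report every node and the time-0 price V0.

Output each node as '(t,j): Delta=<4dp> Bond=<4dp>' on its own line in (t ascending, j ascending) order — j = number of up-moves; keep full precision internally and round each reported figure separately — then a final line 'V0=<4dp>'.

(0,0): Delta=-0.8129 Bond=35.8134
V0=4.1097

The replicating-portfolio and risk-neutral prices coincide; use p* = (1.08−0.95)/(1.22−0.95) = 0.4815 for the latter.
Payoff layer (t=1): V(1,0)=8.5600, V(1,1)=0.0000
(0,0): S=39.0000. Δ = (V_up−V_dn)/(S_up−S_dn) = (0.0000−8.5600)/(47.5800−37.0500) = -0.8129. V = [p*·0.0000 + (1−p*)·8.5600]/1.08 = 4.1097. B = V − Δ·S = 35.8134.
Check: Δ(0,0)·S0 + B(0,0) = 4.1097 = V0.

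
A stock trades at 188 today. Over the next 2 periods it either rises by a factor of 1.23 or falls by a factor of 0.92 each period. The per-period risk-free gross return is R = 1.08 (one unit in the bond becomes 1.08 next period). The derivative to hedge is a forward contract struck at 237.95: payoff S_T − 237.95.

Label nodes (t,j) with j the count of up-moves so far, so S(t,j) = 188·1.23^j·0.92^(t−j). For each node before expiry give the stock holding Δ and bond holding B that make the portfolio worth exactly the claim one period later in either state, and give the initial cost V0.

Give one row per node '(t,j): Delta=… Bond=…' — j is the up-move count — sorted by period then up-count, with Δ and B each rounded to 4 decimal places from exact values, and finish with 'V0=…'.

(0,0): Delta=1.0000 Bond=-204.0038
(1,0): Delta=1.0000 Bond=-220.3241
(1,1): Delta=1.0000 Bond=-220.3241
V0=-16.0038

Since d<R<u, set p* = (R−d)/(u−d) = 0.5161; price each node as the discounted p*-expectation of its children.
At expiry t=2: V(2,0)=-78.8268, V(2,1)=-25.2092, V(2,2)=46.4752
(1,0): S=172.9600. Δ = (V_up−V_dn)/(S_up−S_dn) = (-25.2092−-78.8268)/(212.7408−159.1232) = 1.0000. V = [p*·-25.2092 + (1−p*)·-78.8268]/1.08 = -47.3641. B = V − Δ·S = -220.3241.
(1,1): S=231.2400. Δ = (V_up−V_dn)/(S_up−S_dn) = (46.4752−-25.2092)/(284.4252−212.7408) = 1.0000. V = [p*·46.4752 + (1−p*)·-25.2092]/1.08 = 10.9159. B = V − Δ·S = -220.3241.
(0,0): S=188.0000. Δ = (V_up−V_dn)/(S_up−S_dn) = (10.9159−-47.3641)/(231.2400−172.9600) = 1.0000. V = [p*·10.9159 + (1−p*)·-47.3641]/1.08 = -16.0038. B = V − Δ·S = -204.0038.
Root portfolio cost Δ·188+B reproduces V0=-16.0038.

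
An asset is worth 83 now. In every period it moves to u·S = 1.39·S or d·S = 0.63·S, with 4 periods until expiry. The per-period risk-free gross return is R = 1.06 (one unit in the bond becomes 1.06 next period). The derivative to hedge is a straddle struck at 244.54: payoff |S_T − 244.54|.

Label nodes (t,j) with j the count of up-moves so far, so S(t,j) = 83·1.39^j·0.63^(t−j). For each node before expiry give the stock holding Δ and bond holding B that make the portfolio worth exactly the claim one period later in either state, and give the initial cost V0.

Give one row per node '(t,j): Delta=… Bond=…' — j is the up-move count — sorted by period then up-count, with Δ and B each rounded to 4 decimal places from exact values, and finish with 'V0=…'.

Risk-neutral probability p* = (R−d)/(u−d) = (1.06−0.63)/(1.39−0.63) = 0.5658.
At expiry t=4: V(4,0)=231.4650, V(4,1)=215.6921, V(4,2)=180.8914, V(4,3)=104.1090, V(4,4)=65.2999
(3,0): S=20.7539. Δ = (V_up−V_dn)/(S_up−S_dn) = (215.6921−231.4650)/(28.8479−13.0750) = -1.0000. V = [p*·215.6921 + (1−p*)·231.4650]/1.06 = 209.9442. B = V − Δ·S = 230.6981.
(3,1): S=45.7904. Δ = (V_up−V_dn)/(S_up−S_dn) = (180.8914−215.6921)/(63.6486−28.8479) = -1.0000. V = [p*·180.8914 + (1−p*)·215.6921]/1.06 = 184.9078. B = V − Δ·S = 230.6981.
(3,2): S=101.0295. Δ = (V_up−V_dn)/(S_up−S_dn) = (104.1090−180.8914)/(140.4310−63.6486) = -1.0000. V = [p*·104.1090 + (1−p*)·180.8914]/1.06 = 129.6686. B = V − Δ·S = 230.6981.
(3,3): S=222.9064. Δ = (V_up−V_dn)/(S_up−S_dn) = (65.2999−104.1090)/(309.8399−140.4310) = -0.2291. V = [p*·65.2999 + (1−p*)·104.1090]/1.06 = 77.5011. B = V − Δ·S = 128.5658.
(2,0): S=32.9427. Δ = (V_up−V_dn)/(S_up−S_dn) = (184.9078−209.9442)/(45.7904−20.7539) = -1.0000. V = [p*·184.9078 + (1−p*)·209.9442]/1.06 = 184.6970. B = V − Δ·S = 217.6397.
(2,1): S=72.6831. Δ = (V_up−V_dn)/(S_up−S_dn) = (129.6686−184.9078)/(101.0295−45.7904) = -1.0000. V = [p*·129.6686 + (1−p*)·184.9078]/1.06 = 144.9566. B = V − Δ·S = 217.6397.
(2,2): S=160.3643. Δ = (V_up−V_dn)/(S_up−S_dn) = (77.5011−129.6686)/(222.9064−101.0295) = -0.4280. V = [p*·77.5011 + (1−p*)·129.6686]/1.06 = 94.4838. B = V − Δ·S = 163.1252.
(1,0): S=52.2900. Δ = (V_up−V_dn)/(S_up−S_dn) = (144.9566−184.6970)/(72.6831−32.9427) = -1.0000. V = [p*·144.9566 + (1−p*)·184.6970]/1.06 = 153.0305. B = V − Δ·S = 205.3205.
(1,1): S=115.3700. Δ = (V_up−V_dn)/(S_up−S_dn) = (94.4838−144.9566)/(160.3643−72.6831) = -0.5756. V = [p*·94.4838 + (1−p*)·144.9566]/1.06 = 109.8110. B = V − Δ·S = 176.2226.
(0,0): S=83.0000. Δ = (V_up−V_dn)/(S_up−S_dn) = (109.8110−153.0305)/(115.3700−52.2900) = -0.6852. V = [p*·109.8110 + (1−p*)·153.0305]/1.06 = 121.2994. B = V − Δ·S = 178.1672.
Self-financing check: at every node Δ·S+B equals the discounted successor values.

(0,0): Delta=-0.6852 Bond=178.1672
(1,0): Delta=-1.0000 Bond=205.3205
(1,1): Delta=-0.5756 Bond=176.2226
(2,0): Delta=-1.0000 Bond=217.6397
(2,1): Delta=-1.0000 Bond=217.6397
(2,2): Delta=-0.4280 Bond=163.1252
(3,0): Delta=-1.0000 Bond=230.6981
(3,1): Delta=-1.0000 Bond=230.6981
(3,2): Delta=-1.0000 Bond=230.6981
(3,3): Delta=-0.2291 Bond=128.5658
V0=121.2994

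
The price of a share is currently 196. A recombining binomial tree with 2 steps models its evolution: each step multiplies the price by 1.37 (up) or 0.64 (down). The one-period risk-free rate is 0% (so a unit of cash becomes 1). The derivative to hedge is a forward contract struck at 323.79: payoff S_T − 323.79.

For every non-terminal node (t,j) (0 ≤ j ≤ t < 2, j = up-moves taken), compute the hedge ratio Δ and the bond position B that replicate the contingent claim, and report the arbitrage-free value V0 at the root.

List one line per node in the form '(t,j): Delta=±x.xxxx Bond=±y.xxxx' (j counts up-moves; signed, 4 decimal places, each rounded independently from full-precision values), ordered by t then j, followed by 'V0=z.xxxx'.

(0,0): Delta=1.0000 Bond=-323.7900
(1,0): Delta=1.0000 Bond=-323.7900
(1,1): Delta=1.0000 Bond=-323.7900
V0=-127.7900

The replicating-portfolio and risk-neutral prices coincide; use p* = (1−0.64)/(1.37−0.64) = 0.4932 for the latter.
Terminal payoffs: V(2,0)=-243.5084, V(2,1)=-151.9372, V(2,2)=44.0824
Node (1,0) S=125.4400: V=(p*·-151.9372+(1−p*)·-243.5084)/1=-198.3500; Δ=(-151.9372−-243.5084)/(171.8528−80.2816)=1.0000; B=V−Δ·S=-323.7900
Node (1,1) S=268.5200: V=(p*·44.0824+(1−p*)·-151.9372)/1=-55.2700; Δ=(44.0824−-151.9372)/(367.8724−171.8528)=1.0000; B=V−Δ·S=-323.7900
Node (0,0) S=196.0000: V=(p*·-55.2700+(1−p*)·-198.3500)/1=-127.7900; Δ=(-55.2700−-198.3500)/(268.5200−125.4400)=1.0000; B=V−Δ·S=-323.7900
Self-financing check: at every node Δ·S+B equals the discounted successor values.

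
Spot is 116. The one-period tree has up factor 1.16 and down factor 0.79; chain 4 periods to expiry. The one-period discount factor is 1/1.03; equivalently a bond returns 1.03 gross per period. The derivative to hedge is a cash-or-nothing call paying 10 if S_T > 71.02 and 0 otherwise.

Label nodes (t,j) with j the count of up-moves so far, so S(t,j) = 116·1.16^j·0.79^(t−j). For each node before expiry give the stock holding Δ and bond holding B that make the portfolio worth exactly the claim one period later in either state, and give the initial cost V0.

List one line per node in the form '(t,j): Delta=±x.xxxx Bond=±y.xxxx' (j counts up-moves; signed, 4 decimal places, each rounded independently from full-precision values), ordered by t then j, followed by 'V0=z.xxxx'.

(0,0): Delta=0.0512 Bond=1.8080
(1,0): Delta=0.1267 Bond=-5.0558
(1,1): Delta=0.0234 Bond=5.6096
(2,0): Delta=0.2351 Bond=-13.0545
(2,1): Delta=0.0867 Bond=-0.9571
(2,2): Delta=0.0000 Bond=9.4260
(3,0): Delta=0.0000 Bond=0.0000
(3,1): Delta=0.3218 Bond=-20.7295
(3,2): Delta=0.0000 Bond=9.7087
(3,3): Delta=0.0000 Bond=9.7087
V0=7.7496

Since d<R<u, set p* = (R−d)/(u−d) = 0.6486; price each node as the discounted p*-expectation of its children.
Terminal payoffs: V(4,0)=0.0000, V(4,1)=0.0000, V(4,2)=10.0000, V(4,3)=10.0000, V(4,4)=10.0000
(3,0): S=57.1925. Δ = (V_up−V_dn)/(S_up−S_dn) = (0.0000−0.0000)/(66.3433−45.1821) = 0.0000. V = [p*·0.0000 + (1−p*)·0.0000]/1.03 = 0.0000. B = V − Δ·S = 0.0000.
(3,1): S=83.9789. Δ = (V_up−V_dn)/(S_up−S_dn) = (10.0000−0.0000)/(97.4155−66.3433) = 0.3218. V = [p*·10.0000 + (1−p*)·0.0000]/1.03 = 6.2976. B = V − Δ·S = -20.7295.
(3,2): S=123.3108. Δ = (V_up−V_dn)/(S_up−S_dn) = (10.0000−10.0000)/(143.0405−97.4155) = 0.0000. V = [p*·10.0000 + (1−p*)·10.0000]/1.03 = 9.7087. B = V − Δ·S = 9.7087.
(3,3): S=181.0639. Δ = (V_up−V_dn)/(S_up−S_dn) = (10.0000−10.0000)/(210.0342−143.0405) = 0.0000. V = [p*·10.0000 + (1−p*)·10.0000]/1.03 = 9.7087. B = V − Δ·S = 9.7087.
(2,0): S=72.3956. Δ = (V_up−V_dn)/(S_up−S_dn) = (6.2976−0.0000)/(83.9789−57.1925) = 0.2351. V = [p*·6.2976 + (1−p*)·0.0000]/1.03 = 3.9659. B = V − Δ·S = -13.0545.
(2,1): S=106.3024. Δ = (V_up−V_dn)/(S_up−S_dn) = (9.7087−6.2976)/(123.3108−83.9789) = 0.0867. V = [p*·9.7087 + (1−p*)·6.2976]/1.03 = 8.2623. B = V − Δ·S = -0.9571.
(2,2): S=156.0896. Δ = (V_up−V_dn)/(S_up−S_dn) = (9.7087−9.7087)/(181.0639−123.3108) = 0.0000. V = [p*·9.7087 + (1−p*)·9.7087]/1.03 = 9.4260. B = V − Δ·S = 9.4260.
(1,0): S=91.6400. Δ = (V_up−V_dn)/(S_up−S_dn) = (8.2623−3.9659)/(106.3024−72.3956) = 0.1267. V = [p*·8.2623 + (1−p*)·3.9659]/1.03 = 6.5561. B = V − Δ·S = -5.0558.
(1,1): S=134.5600. Δ = (V_up−V_dn)/(S_up−S_dn) = (9.4260−8.2623)/(156.0896−106.3024) = 0.0234. V = [p*·9.4260 + (1−p*)·8.2623]/1.03 = 8.7545. B = V − Δ·S = 5.6096.
(0,0): S=116.0000. Δ = (V_up−V_dn)/(S_up−S_dn) = (8.7545−6.5561)/(134.5600−91.6400) = 0.0512. V = [p*·8.7545 + (1−p*)·6.5561]/1.03 = 7.7496. B = V − Δ·S = 1.8080.
Root portfolio cost Δ·116+B reproduces V0=7.7496.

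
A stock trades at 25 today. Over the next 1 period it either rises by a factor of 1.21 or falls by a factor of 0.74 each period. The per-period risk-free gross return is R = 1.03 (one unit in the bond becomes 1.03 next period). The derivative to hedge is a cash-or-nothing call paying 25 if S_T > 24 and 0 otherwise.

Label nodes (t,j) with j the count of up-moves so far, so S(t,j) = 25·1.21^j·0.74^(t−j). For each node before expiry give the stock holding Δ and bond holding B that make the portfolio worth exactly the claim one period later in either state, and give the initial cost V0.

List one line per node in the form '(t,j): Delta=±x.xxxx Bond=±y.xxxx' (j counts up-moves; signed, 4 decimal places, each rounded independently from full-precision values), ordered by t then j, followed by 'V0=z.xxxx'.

(0,0): Delta=2.1277 Bond=-38.2152
V0=14.9762

No-arbitrage ⇒ martingale measure with p* = (R−d)/(u−d) = 0.6170.
Terminal payoffs: V(1,0)=0.0000, V(1,1)=25.0000
(0,0): S=25.0000. Δ = (V_up−V_dn)/(S_up−S_dn) = (25.0000−0.0000)/(30.2500−18.5000) = 2.1277. V = [p*·25.0000 + (1−p*)·0.0000]/1.03 = 14.9762. B = V − Δ·S = -38.2152.
Each (Δ,B) replicates both successor values, so the strategy is self-financing and V0 is arbitrage-free.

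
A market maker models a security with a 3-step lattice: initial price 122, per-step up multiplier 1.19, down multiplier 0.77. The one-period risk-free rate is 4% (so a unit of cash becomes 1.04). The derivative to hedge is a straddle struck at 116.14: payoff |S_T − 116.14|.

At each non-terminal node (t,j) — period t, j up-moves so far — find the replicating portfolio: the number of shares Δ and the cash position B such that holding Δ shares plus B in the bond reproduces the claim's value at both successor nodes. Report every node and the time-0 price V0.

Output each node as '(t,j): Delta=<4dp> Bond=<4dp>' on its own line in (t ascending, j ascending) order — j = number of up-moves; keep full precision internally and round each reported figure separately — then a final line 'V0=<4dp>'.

(0,0): Delta=0.3620 Bond=-7.3679
(1,0): Delta=-0.4708 Bond=70.5728
(1,1): Delta=0.6614 Bond=-51.1267
(2,0): Delta=-1.0000 Bond=111.6731
(2,1): Delta=-0.2806 Bond=52.1305
(2,2): Delta=1.0000 Bond=-111.6731
V0=36.7961

The replicating-portfolio and risk-neutral prices coincide; use p* = (1.04−0.77)/(1.19−0.77) = 0.6429 for the latter.
Terminal values V(3,·): V(3,0)=60.4430, V(3,1)=30.0628, V(3,2)=16.8884, V(3,3)=89.4494
Node (2,0) S=72.3338: V=(p*·30.0628+(1−p*)·60.4430)/1.04=39.3393; Δ=(30.0628−60.4430)/(86.0772−55.6970)=-1.0000; B=V−Δ·S=111.6731
Node (2,1) S=111.7886: V=(p*·16.8884+(1−p*)·30.0628)/1.04=20.7630; Δ=(16.8884−30.0628)/(133.0284−86.0772)=-0.2806; B=V−Δ·S=52.1305
Node (2,2) S=172.7642: V=(p*·89.4494+(1−p*)·16.8884)/1.04=61.0911; Δ=(89.4494−16.8884)/(205.5894−133.0284)=1.0000; B=V−Δ·S=-111.6731
Node (1,0) S=93.9400: V=(p*·20.7630+(1−p*)·39.3393)/1.04=26.3437; Δ=(20.7630−39.3393)/(111.7886−72.3338)=-0.4708; B=V−Δ·S=70.5728
Node (1,1) S=145.1800: V=(p*·61.0911+(1−p*)·20.7630)/1.04=44.8925; Δ=(61.0911−20.7630)/(172.7642−111.7886)=0.6614; B=V−Δ·S=-51.1267
Node (0,0) S=122.0000: V=(p*·44.8925+(1−p*)·26.3437)/1.04=36.7961; Δ=(44.8925−26.3437)/(145.1800−93.9400)=0.3620; B=V−Δ·S=-7.3679
Check: Δ(0,0)·S0 + B(0,0) = 36.7961 = V0.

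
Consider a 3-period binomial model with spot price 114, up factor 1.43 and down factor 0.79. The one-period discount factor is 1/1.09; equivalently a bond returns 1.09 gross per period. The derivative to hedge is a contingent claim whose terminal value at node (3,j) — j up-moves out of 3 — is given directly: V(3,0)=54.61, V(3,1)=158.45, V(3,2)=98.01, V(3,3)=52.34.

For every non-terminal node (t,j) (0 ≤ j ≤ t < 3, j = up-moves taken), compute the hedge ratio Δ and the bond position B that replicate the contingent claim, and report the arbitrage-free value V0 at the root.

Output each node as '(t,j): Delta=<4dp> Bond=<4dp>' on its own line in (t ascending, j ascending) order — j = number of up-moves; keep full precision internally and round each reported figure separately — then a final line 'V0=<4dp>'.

(0,0): Delta=-0.1249 Bond=99.7909
(1,0): Delta=0.4271 Bond=59.0540
(1,1): Delta=-0.4706 Bond=165.1193
(2,0): Delta=2.2805 Bond=-67.4931
(2,1): Delta=-0.7333 Bond=213.8125
(2,2): Delta=-0.3061 Bond=141.6366
V0=85.5475

Risk-neutral probability p* = (R−d)/(u−d) = (1.09−0.79)/(1.43−0.79) = 0.4688.
Payoff layer (t=3): V(3,0)=54.6100, V(3,1)=158.4500, V(3,2)=98.0100, V(3,3)=52.3400
Node (2,0) S=71.1474: V=(p*·158.4500+(1−p*)·54.6100)/1.09=94.7569; Δ=(158.4500−54.6100)/(101.7408−56.2064)=2.2805; B=V−Δ·S=-67.4931
Node (2,1) S=128.7858: V=(p*·98.0100+(1−p*)·158.4500)/1.09=119.3750; Δ=(98.0100−158.4500)/(184.1637−101.7408)=-0.7333; B=V−Δ·S=213.8125
Node (2,2) S=233.1186: V=(p*·52.3400+(1−p*)·98.0100)/1.09=70.2772; Δ=(52.3400−98.0100)/(333.3596−184.1637)=-0.3061; B=V−Δ·S=141.6366
Node (1,0) S=90.0600: V=(p*·119.3750+(1−p*)·94.7569)/1.09=97.5198; Δ=(119.3750−94.7569)/(128.7858−71.1474)=0.4271; B=V−Δ·S=59.0540
Node (1,1) S=163.0200: V=(p*·70.2772+(1−p*)·119.3750)/1.09=88.4041; Δ=(70.2772−119.3750)/(233.1186−128.7858)=-0.4706; B=V−Δ·S=165.1193
Node (0,0) S=114.0000: V=(p*·88.4041+(1−p*)·97.5198)/1.09=85.5475; Δ=(88.4041−97.5198)/(163.0200−90.0600)=-0.1249; B=V−Δ·S=99.7909
Each (Δ,B) replicates both successor values, so the strategy is self-financing and V0 is arbitrage-free.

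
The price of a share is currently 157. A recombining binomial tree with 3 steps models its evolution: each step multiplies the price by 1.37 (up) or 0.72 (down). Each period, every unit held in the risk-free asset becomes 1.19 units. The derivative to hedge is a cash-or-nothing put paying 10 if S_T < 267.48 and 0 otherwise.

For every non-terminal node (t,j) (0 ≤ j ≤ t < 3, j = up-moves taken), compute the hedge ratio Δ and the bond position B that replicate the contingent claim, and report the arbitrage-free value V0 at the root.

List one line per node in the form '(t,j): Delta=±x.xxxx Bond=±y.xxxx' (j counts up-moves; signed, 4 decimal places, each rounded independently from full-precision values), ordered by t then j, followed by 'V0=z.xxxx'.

The replicating-portfolio and risk-neutral prices coincide; use p* = (1.19−0.72)/(1.37−0.72) = 0.7231 for the latter.
Payoff layer (t=3): V(3,0)=10.0000, V(3,1)=10.0000, V(3,2)=10.0000, V(3,3)=0.0000
(2,0): S=81.3888. Δ = (V_up−V_dn)/(S_up−S_dn) = (10.0000−10.0000)/(111.5027−58.5999) = 0.0000. V = [p*·10.0000 + (1−p*)·10.0000]/1.19 = 8.4034. B = V − Δ·S = 8.4034.
(2,1): S=154.8648. Δ = (V_up−V_dn)/(S_up−S_dn) = (10.0000−10.0000)/(212.1648−111.5027) = 0.0000. V = [p*·10.0000 + (1−p*)·10.0000]/1.19 = 8.4034. B = V − Δ·S = 8.4034.
(2,2): S=294.6733. Δ = (V_up−V_dn)/(S_up−S_dn) = (0.0000−10.0000)/(403.7024−212.1648) = -0.0522. V = [p*·0.0000 + (1−p*)·10.0000]/1.19 = 2.3271. B = V − Δ·S = 17.7117.
(1,0): S=113.0400. Δ = (V_up−V_dn)/(S_up−S_dn) = (8.4034−8.4034)/(154.8648−81.3888) = 0.0000. V = [p*·8.4034 + (1−p*)·8.4034]/1.19 = 7.0616. B = V − Δ·S = 7.0616.
(1,1): S=215.0900. Δ = (V_up−V_dn)/(S_up−S_dn) = (2.3271−8.4034)/(294.6733−154.8648) = -0.0435. V = [p*·2.3271 + (1−p*)·8.4034]/1.19 = 3.3695. B = V − Δ·S = 12.7177.
(0,0): S=157.0000. Δ = (V_up−V_dn)/(S_up−S_dn) = (3.3695−7.0616)/(215.0900−113.0400) = -0.0362. V = [p*·3.3695 + (1−p*)·7.0616]/1.19 = 3.6907. B = V − Δ·S = 9.3709.
Check: Δ(0,0)·S0 + B(0,0) = 3.6907 = V0.

(0,0): Delta=-0.0362 Bond=9.3709
(1,0): Delta=0.0000 Bond=7.0616
(1,1): Delta=-0.0435 Bond=12.7177
(2,0): Delta=0.0000 Bond=8.4034
(2,1): Delta=0.0000 Bond=8.4034
(2,2): Delta=-0.0522 Bond=17.7117
V0=3.6907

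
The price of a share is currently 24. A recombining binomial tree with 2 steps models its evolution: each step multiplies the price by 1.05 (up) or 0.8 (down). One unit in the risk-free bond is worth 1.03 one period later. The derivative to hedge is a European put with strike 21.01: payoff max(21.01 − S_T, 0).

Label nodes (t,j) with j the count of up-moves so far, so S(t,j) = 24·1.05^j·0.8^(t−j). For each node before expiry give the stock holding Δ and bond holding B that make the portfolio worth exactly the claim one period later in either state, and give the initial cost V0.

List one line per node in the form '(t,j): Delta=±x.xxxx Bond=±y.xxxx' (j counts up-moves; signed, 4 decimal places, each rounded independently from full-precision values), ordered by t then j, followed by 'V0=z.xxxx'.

The replicating-portfolio and risk-neutral prices coincide; use p* = (1.03−0.8)/(1.05−0.8) = 0.9200 for the latter.
Terminal payoffs: V(2,0)=5.6500, V(2,1)=0.8500, V(2,2)=0.0000
(1,0): S=19.2000. Δ = (V_up−V_dn)/(S_up−S_dn) = (0.8500−5.6500)/(20.1600−15.3600) = -1.0000. V = [p*·0.8500 + (1−p*)·5.6500]/1.03 = 1.1981. B = V − Δ·S = 20.3981.
(1,1): S=25.2000. Δ = (V_up−V_dn)/(S_up−S_dn) = (0.0000−0.8500)/(26.4600−20.1600) = -0.1349. V = [p*·0.0000 + (1−p*)·0.8500]/1.03 = 0.0660. B = V − Δ·S = 3.4660.
(0,0): S=24.0000. Δ = (V_up−V_dn)/(S_up−S_dn) = (0.0660−1.1981)/(25.2000−19.2000) = -0.1887. V = [p*·0.0660 + (1−p*)·1.1981]/1.03 = 0.1520. B = V − Δ·S = 4.6802.
Self-financing check: at every node Δ·S+B equals the discounted successor values.

(0,0): Delta=-0.1887 Bond=4.6802
(1,0): Delta=-1.0000 Bond=20.3981
(1,1): Delta=-0.1349 Bond=3.4660
V0=0.1520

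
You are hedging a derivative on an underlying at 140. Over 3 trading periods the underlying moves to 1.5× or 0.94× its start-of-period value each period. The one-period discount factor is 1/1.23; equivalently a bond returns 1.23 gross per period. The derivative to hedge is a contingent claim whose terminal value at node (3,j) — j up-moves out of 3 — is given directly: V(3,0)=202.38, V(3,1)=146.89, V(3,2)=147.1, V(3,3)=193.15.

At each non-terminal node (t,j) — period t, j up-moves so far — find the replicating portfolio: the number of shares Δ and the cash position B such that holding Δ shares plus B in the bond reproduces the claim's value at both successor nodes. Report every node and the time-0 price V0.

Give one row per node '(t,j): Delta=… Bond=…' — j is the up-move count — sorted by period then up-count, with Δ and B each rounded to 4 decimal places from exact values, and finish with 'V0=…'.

Risk-neutral probability p* = (R−d)/(u−d) = (1.23−0.94)/(1.5−0.94) = 0.5179.
At expiry t=3: V(3,0)=202.3800, V(3,1)=146.8900, V(3,2)=147.1000, V(3,3)=193.1500
  t=2,j=0: stock 123.7040 → up 185.5560 (V=146.8900), down 116.2818 (V=202.3800). Price 141.1741; hedge Δ=-0.8010, bond B=240.2634.
  t=2,j=1: stock 197.4000 → up 296.1000 (V=147.1000), down 185.5560 (V=146.8900). Price 119.5112; hedge Δ=0.0019, bond B=119.1362.
  t=2,j=2: stock 315.0000 → up 472.5000 (V=193.1500), down 296.1000 (V=147.1000). Price 138.9816; hedge Δ=0.2611, bond B=56.7494.
  t=1,j=0: stock 131.6000 → up 197.4000 (V=119.5112), down 123.7040 (V=141.1741). Price 105.6551; hedge Δ=-0.2939, bond B=144.3388.
  t=1,j=1: stock 210.0000 → up 315.0000 (V=138.9816), down 197.4000 (V=119.5112). Price 105.3610; hedge Δ=0.1656, bond B=70.5925.
  t=0,j=0: stock 140.0000 → up 210.0000 (V=105.3610), down 131.6000 (V=105.6551). Price 85.7746; hedge Δ=-0.0038, bond B=86.2998.
Each (Δ,B) replicates both successor values, so the strategy is self-financing and V0 is arbitrage-free.

(0,0): Delta=-0.0038 Bond=86.2998
(1,0): Delta=-0.2939 Bond=144.3388
(1,1): Delta=0.1656 Bond=70.5925
(2,0): Delta=-0.8010 Bond=240.2634
(2,1): Delta=0.0019 Bond=119.1362
(2,2): Delta=0.2611 Bond=56.7494
V0=85.7746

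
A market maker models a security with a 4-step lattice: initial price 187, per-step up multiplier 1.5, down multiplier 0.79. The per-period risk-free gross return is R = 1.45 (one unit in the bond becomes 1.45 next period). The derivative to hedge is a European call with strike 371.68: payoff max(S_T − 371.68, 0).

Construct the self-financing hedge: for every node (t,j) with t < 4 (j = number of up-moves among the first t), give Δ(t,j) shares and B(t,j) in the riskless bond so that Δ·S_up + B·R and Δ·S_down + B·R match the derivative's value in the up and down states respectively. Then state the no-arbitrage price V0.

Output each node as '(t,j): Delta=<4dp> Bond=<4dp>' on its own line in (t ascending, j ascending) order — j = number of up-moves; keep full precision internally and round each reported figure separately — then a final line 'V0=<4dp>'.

Under the risk-neutral measure, an up-move has probability p* = (R−d)/(u−d) = 0.9296 and values discount at R = 1.45.
At expiry t=4: V(4,0)=0.0000, V(4,1)=0.0000, V(4,2)=0.0000, V(4,3)=126.9087, V(4,4)=575.0075
(3,0): S=92.1983. Δ = (V_up−V_dn)/(S_up−S_dn) = (0.0000−0.0000)/(138.2974−72.8367) = 0.0000. V = [p*·0.0000 + (1−p*)·0.0000]/1.45 = 0.0000. B = V − Δ·S = 0.0000.
(3,1): S=175.0601. Δ = (V_up−V_dn)/(S_up−S_dn) = (0.0000−0.0000)/(262.5901−138.2974) = 0.0000. V = [p*·0.0000 + (1−p*)·0.0000]/1.45 = 0.0000. B = V − Δ·S = 0.0000.
(3,2): S=332.3925. Δ = (V_up−V_dn)/(S_up−S_dn) = (126.9087−0.0000)/(498.5888−262.5901) = 0.5378. V = [p*·126.9087 + (1−p*)·0.0000]/1.45 = 81.3597. B = V − Δ·S = -97.3851.
(3,3): S=631.1250. Δ = (V_up−V_dn)/(S_up−S_dn) = (575.0075−126.9087)/(946.6875−498.5888) = 1.0000. V = [p*·575.0075 + (1−p*)·126.9087]/1.45 = 374.7940. B = V − Δ·S = -256.3310.
(2,0): S=116.7067. Δ = (V_up−V_dn)/(S_up−S_dn) = (0.0000−0.0000)/(175.0601−92.1983) = 0.0000. V = [p*·0.0000 + (1−p*)·0.0000]/1.45 = 0.0000. B = V − Δ·S = 0.0000.
(2,1): S=221.5950. Δ = (V_up−V_dn)/(S_up−S_dn) = (81.3597−0.0000)/(332.3925−175.0601) = 0.5171. V = [p*·81.3597 + (1−p*)·0.0000]/1.45 = 52.1587. B = V − Δ·S = -62.4324.
(2,2): S=420.7500. Δ = (V_up−V_dn)/(S_up−S_dn) = (374.7940−81.3597)/(631.1250−332.3925) = 0.9823. V = [p*·374.7940 + (1−p*)·81.3597]/1.45 = 244.2273. B = V − Δ·S = -169.0605.
(1,0): S=147.7300. Δ = (V_up−V_dn)/(S_up−S_dn) = (52.1587−0.0000)/(221.5950−116.7067) = 0.4973. V = [p*·52.1587 + (1−p*)·0.0000]/1.45 = 33.4383. B = V − Δ·S = -40.0246.
(1,1): S=280.5000. Δ = (V_up−V_dn)/(S_up−S_dn) = (244.2273−52.1587)/(420.7500−221.5950) = 0.9644. V = [p*·244.2273 + (1−p*)·52.1587]/1.45 = 159.1044. B = V − Δ·S = -111.4148.
(0,0): S=187.0000. Δ = (V_up−V_dn)/(S_up−S_dn) = (159.1044−33.4383)/(280.5000−147.7300) = 0.9465. V = [p*·159.1044 + (1−p*)·33.4383]/1.45 = 103.6239. B = V − Δ·S = -73.3706.
Each (Δ,B) replicates both successor values, so the strategy is self-financing and V0 is arbitrage-free.

(0,0): Delta=0.9465 Bond=-73.3706
(1,0): Delta=0.4973 Bond=-40.0246
(1,1): Delta=0.9644 Bond=-111.4148
(2,0): Delta=0.0000 Bond=0.0000
(2,1): Delta=0.5171 Bond=-62.4324
(2,2): Delta=0.9823 Bond=-169.0605
(3,0): Delta=0.0000 Bond=0.0000
(3,1): Delta=0.0000 Bond=0.0000
(3,2): Delta=0.5378 Bond=-97.3851
(3,3): Delta=1.0000 Bond=-256.3310
V0=103.6239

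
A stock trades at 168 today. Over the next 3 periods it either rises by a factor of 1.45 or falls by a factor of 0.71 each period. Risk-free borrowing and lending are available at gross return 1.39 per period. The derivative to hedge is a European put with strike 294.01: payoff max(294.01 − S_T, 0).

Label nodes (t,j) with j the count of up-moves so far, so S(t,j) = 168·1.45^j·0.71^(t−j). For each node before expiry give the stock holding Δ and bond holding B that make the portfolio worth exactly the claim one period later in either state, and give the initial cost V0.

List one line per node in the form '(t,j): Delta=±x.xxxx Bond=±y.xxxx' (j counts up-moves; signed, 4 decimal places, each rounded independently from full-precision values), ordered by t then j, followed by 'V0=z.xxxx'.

(0,0): Delta=-0.2331 Bond=43.6630
(1,0): Delta=-1.0000 Bond=152.1712
(1,1): Delta=-0.1999 Bond=52.6198
(2,0): Delta=-1.0000 Bond=211.5180
(2,1): Delta=-1.0000 Bond=211.5180
(2,2): Delta=-0.1654 Bond=60.9319
V0=4.5076

Since d<R<u, set p* = (R−d)/(u−d) = 0.9189; price each node as the discounted p*-expectation of its children.
Terminal values V(3,·): V(3,0)=233.8810, V(3,1)=171.2112, V(3,2)=43.2238, V(3,3)=0.0000
(2,0): S=84.6888. Δ = (V_up−V_dn)/(S_up−S_dn) = (171.2112−233.8810)/(122.7988−60.1290) = -1.0000. V = [p*·171.2112 + (1−p*)·233.8810]/1.39 = 126.8292. B = V − Δ·S = 211.5180.
(2,1): S=172.9560. Δ = (V_up−V_dn)/(S_up−S_dn) = (43.2238−171.2112)/(250.7862−122.7988) = -1.0000. V = [p*·43.2238 + (1−p*)·171.2112]/1.39 = 38.5620. B = V − Δ·S = 211.5180.
(2,2): S=353.2200. Δ = (V_up−V_dn)/(S_up−S_dn) = (0.0000−43.2238)/(512.1690−250.7862) = -0.1654. V = [p*·0.0000 + (1−p*)·43.2238]/1.39 = 2.5213. B = V − Δ·S = 60.9319.
(1,0): S=119.2800. Δ = (V_up−V_dn)/(S_up−S_dn) = (38.5620−126.8292)/(172.9560−84.6888) = -1.0000. V = [p*·38.5620 + (1−p*)·126.8292]/1.39 = 32.8912. B = V − Δ·S = 152.1712.
(1,1): S=243.6000. Δ = (V_up−V_dn)/(S_up−S_dn) = (2.5213−38.5620)/(353.2200−172.9560) = -0.1999. V = [p*·2.5213 + (1−p*)·38.5620]/1.39 = 3.9162. B = V − Δ·S = 52.6198.
(0,0): S=168.0000. Δ = (V_up−V_dn)/(S_up−S_dn) = (3.9162−32.8912)/(243.6000−119.2800) = -0.2331. V = [p*·3.9162 + (1−p*)·32.8912]/1.39 = 4.5076. B = V − Δ·S = 43.6630.
Check: Δ(0,0)·S0 + B(0,0) = 4.5076 = V0.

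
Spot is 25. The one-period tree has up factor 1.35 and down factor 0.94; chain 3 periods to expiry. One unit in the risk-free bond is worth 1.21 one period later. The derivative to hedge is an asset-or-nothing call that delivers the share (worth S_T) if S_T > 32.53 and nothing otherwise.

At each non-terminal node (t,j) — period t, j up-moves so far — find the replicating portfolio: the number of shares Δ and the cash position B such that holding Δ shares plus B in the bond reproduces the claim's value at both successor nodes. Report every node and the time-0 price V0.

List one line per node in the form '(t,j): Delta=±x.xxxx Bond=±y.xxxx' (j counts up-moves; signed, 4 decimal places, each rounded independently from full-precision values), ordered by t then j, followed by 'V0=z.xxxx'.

Under the risk-neutral measure, an up-move has probability p* = (R−d)/(u−d) = 0.6585 and values discount at R = 1.21.
At expiry t=3: V(3,0)=0.0000, V(3,1)=0.0000, V(3,2)=42.8288, V(3,3)=61.5094
  t=2,j=0: stock 22.0900 → up 29.8215 (V=0.0000), down 20.7646 (V=0.0000). Price 0.0000; hedge Δ=0.0000, bond B=0.0000.
  t=2,j=1: stock 31.7250 → up 42.8287 (V=42.8288), down 29.8215 (V=0.0000). Price 23.3093; hedge Δ=3.2927, bond B=-81.1510.
  t=2,j=2: stock 45.5625 → up 61.5094 (V=61.5094), down 42.8288 (V=42.8288). Price 45.5625; hedge Δ=1.0000, bond B=0.0000.
  t=1,j=0: stock 23.5000 → up 31.7250 (V=23.3093), down 22.0900 (V=0.0000). Price 12.6860; hedge Δ=2.4192, bond B=-44.1661.
  t=1,j=1: stock 33.7500 → up 45.5625 (V=45.5625), down 31.7250 (V=23.3093). Price 31.3751; hedge Δ=1.6082, bond B=-22.9009.
  t=0,j=0: stock 25.0000 → up 33.7500 (V=31.3751), down 23.5000 (V=12.6860). Price 20.6557; hedge Δ=1.8233, bond B=-24.9274.
Each (Δ,B) replicates both successor values, so the strategy is self-financing and V0 is arbitrage-free.

(0,0): Delta=1.8233 Bond=-24.9274
(1,0): Delta=2.4192 Bond=-44.1661
(1,1): Delta=1.6082 Bond=-22.9009
(2,0): Delta=0.0000 Bond=0.0000
(2,1): Delta=3.2927 Bond=-81.1510
(2,2): Delta=1.0000 Bond=0.0000
V0=20.6557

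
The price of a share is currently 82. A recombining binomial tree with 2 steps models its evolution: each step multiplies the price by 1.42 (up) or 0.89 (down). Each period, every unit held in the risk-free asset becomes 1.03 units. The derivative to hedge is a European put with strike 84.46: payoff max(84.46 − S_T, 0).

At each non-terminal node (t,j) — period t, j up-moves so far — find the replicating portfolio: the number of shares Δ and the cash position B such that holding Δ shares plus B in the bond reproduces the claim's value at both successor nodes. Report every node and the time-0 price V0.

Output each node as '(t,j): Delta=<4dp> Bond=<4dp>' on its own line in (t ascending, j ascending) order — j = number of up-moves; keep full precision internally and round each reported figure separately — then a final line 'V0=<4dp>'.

Under the risk-neutral measure, an up-move has probability p* = (R−d)/(u−d) = 0.2642 and values discount at R = 1.03.
Payoff layer (t=2): V(2,0)=19.5078, V(2,1)=0.0000, V(2,2)=0.0000
  t=1,j=0: stock 72.9800 → up 103.6316 (V=0.0000), down 64.9522 (V=19.5078). Price 13.9367; hedge Δ=-0.5043, bond B=50.7439.
  t=1,j=1: stock 116.4400 → up 165.3448 (V=0.0000), down 103.6316 (V=0.0000). Price 0.0000; hedge Δ=0.0000, bond B=0.0000.
  t=0,j=0: stock 82.0000 → up 116.4400 (V=0.0000), down 72.9800 (V=13.9367). Price 9.9566; hedge Δ=-0.3207, bond B=36.2523.
Self-financing check: at every node Δ·S+B equals the discounted successor values.

(0,0): Delta=-0.3207 Bond=36.2523
(1,0): Delta=-0.5043 Bond=50.7439
(1,1): Delta=0.0000 Bond=0.0000
V0=9.9566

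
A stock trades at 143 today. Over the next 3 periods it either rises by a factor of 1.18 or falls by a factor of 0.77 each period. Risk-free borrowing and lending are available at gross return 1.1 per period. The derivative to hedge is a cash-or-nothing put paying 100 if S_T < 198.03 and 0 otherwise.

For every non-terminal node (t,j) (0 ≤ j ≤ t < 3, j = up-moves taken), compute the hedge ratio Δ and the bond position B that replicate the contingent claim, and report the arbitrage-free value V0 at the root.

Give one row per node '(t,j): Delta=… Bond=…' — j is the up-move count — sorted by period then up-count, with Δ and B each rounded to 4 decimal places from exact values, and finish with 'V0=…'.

Under the risk-neutral measure, an up-move has probability p* = (R−d)/(u−d) = 0.8049 and values discount at R = 1.1.
Payoff layer (t=3): V(3,0)=100.0000, V(3,1)=100.0000, V(3,2)=100.0000, V(3,3)=0.0000
Node (2,0) S=84.7847: V=(p*·100.0000+(1−p*)·100.0000)/1.1=90.9091; Δ=(100.0000−100.0000)/(100.0459−65.2842)=0.0000; B=V−Δ·S=90.9091
Node (2,1) S=129.9298: V=(p*·100.0000+(1−p*)·100.0000)/1.1=90.9091; Δ=(100.0000−100.0000)/(153.3172−100.0459)=0.0000; B=V−Δ·S=90.9091
Node (2,2) S=199.1132: V=(p*·0.0000+(1−p*)·100.0000)/1.1=17.7384; Δ=(0.0000−100.0000)/(234.9536−153.3172)=-1.2249; B=V−Δ·S=261.6408
Node (1,0) S=110.1100: V=(p*·90.9091+(1−p*)·90.9091)/1.1=82.6446; Δ=(90.9091−90.9091)/(129.9298−84.7847)=0.0000; B=V−Δ·S=82.6446
Node (1,1) S=168.7400: V=(p*·17.7384+(1−p*)·90.9091)/1.1=29.1051; Δ=(17.7384−90.9091)/(199.1132−129.9298)=-1.0576; B=V−Δ·S=207.5703
Node (0,0) S=143.0000: V=(p*·29.1051+(1−p*)·82.6446)/1.1=35.9562; Δ=(29.1051−82.6446)/(168.7400−110.1100)=-0.9132; B=V−Δ·S=166.5405
Root portfolio cost Δ·143+B reproduces V0=35.9562.

(0,0): Delta=-0.9132 Bond=166.5405
(1,0): Delta=0.0000 Bond=82.6446
(1,1): Delta=-1.0576 Bond=207.5703
(2,0): Delta=0.0000 Bond=90.9091
(2,1): Delta=0.0000 Bond=90.9091
(2,2): Delta=-1.2249 Bond=261.6408
V0=35.9562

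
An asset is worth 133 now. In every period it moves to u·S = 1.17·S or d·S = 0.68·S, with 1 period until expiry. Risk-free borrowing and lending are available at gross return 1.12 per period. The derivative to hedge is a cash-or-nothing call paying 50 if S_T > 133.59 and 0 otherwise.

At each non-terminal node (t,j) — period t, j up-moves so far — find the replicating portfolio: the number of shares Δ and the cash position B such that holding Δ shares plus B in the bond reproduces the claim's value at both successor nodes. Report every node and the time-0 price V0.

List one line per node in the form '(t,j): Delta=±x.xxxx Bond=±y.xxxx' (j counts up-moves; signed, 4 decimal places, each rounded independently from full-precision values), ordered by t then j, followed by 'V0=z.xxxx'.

(0,0): Delta=0.7672 Bond=-61.9534
V0=40.0875

The replicating-portfolio and risk-neutral prices coincide; use p* = (1.12−0.68)/(1.17−0.68) = 0.8980 for the latter.
At expiry t=1: V(1,0)=0.0000, V(1,1)=50.0000
(0,0): S=133.0000. Δ = (V_up−V_dn)/(S_up−S_dn) = (50.0000−0.0000)/(155.6100−90.4400) = 0.7672. V = [p*·50.0000 + (1−p*)·0.0000]/1.12 = 40.0875. B = V − Δ·S = -61.9534.
Self-financing check: at every node Δ·S+B equals the discounted successor values.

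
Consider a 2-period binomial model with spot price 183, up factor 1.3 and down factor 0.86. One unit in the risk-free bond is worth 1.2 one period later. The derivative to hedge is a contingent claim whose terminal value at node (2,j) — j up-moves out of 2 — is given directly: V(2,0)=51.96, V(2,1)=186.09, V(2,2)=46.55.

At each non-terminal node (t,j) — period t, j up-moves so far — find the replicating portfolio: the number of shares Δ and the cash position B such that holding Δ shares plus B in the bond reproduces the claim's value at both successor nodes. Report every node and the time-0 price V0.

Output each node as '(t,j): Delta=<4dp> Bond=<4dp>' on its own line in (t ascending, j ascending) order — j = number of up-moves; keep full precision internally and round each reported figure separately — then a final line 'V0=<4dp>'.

(0,0): Delta=-0.8004 Bond=213.0381
(1,0): Delta=1.9370 Bond=-175.1693
(1,1): Delta=-1.3331 Bond=382.3561
V0=66.5565

Since d<R<u, set p* = (R−d)/(u−d) = 0.7727; price each node as the discounted p*-expectation of its children.
At expiry t=2: V(2,0)=51.9600, V(2,1)=186.0900, V(2,2)=46.5500
Node (1,0) S=157.3800: V=(p*·186.0900+(1−p*)·51.9600)/1.2=129.6716; Δ=(186.0900−51.9600)/(204.5940−135.3468)=1.9370; B=V−Δ·S=-175.1693
Node (1,1) S=237.9000: V=(p*·46.5500+(1−p*)·186.0900)/1.2=65.2197; Δ=(46.5500−186.0900)/(309.2700−204.5940)=-1.3331; B=V−Δ·S=382.3561
Node (0,0) S=183.0000: V=(p*·65.2197+(1−p*)·129.6716)/1.2=66.5565; Δ=(65.2197−129.6716)/(237.9000−157.3800)=-0.8004; B=V−Δ·S=213.0381
Root portfolio cost Δ·183+B reproduces V0=66.5565.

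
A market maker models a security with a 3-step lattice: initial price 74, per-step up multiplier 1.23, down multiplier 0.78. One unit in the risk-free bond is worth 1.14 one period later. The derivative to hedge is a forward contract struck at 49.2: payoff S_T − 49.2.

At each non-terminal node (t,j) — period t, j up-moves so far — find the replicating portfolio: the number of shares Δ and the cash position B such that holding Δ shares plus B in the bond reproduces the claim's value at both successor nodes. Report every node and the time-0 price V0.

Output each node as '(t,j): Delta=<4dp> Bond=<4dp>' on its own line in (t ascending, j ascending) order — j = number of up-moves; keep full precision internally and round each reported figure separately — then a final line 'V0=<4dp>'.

(0,0): Delta=1.0000 Bond=-33.2086
(1,0): Delta=1.0000 Bond=-37.8578
(1,1): Delta=1.0000 Bond=-37.8578
(2,0): Delta=1.0000 Bond=-43.1579
(2,1): Delta=1.0000 Bond=-43.1579
(2,2): Delta=1.0000 Bond=-43.1579
V0=40.7914

Risk-neutral probability p* = (R−d)/(u−d) = (1.14−0.78)/(1.23−0.78) = 0.8000.
Payoff layer (t=3): V(3,0)=-14.0832, V(3,1)=6.1766, V(3,2)=38.1246, V(3,3)=88.5042
  t=2,j=0: stock 45.0216 → up 55.3766 (V=6.1766), down 35.1168 (V=-14.0832). Price 1.8637; hedge Δ=1.0000, bond B=-43.1579.
  t=2,j=1: stock 70.9956 → up 87.3246 (V=38.1246), down 55.3766 (V=6.1766). Price 27.8377; hedge Δ=1.0000, bond B=-43.1579.
  t=2,j=2: stock 111.9546 → up 137.7042 (V=88.5042), down 87.3246 (V=38.1246). Price 68.7967; hedge Δ=1.0000, bond B=-43.1579.
  t=1,j=0: stock 57.7200 → up 70.9956 (V=27.8377), down 45.0216 (V=1.8637). Price 19.8622; hedge Δ=1.0000, bond B=-37.8578.
  t=1,j=1: stock 91.0200 → up 111.9546 (V=68.7967), down 70.9956 (V=27.8377). Price 53.1622; hedge Δ=1.0000, bond B=-37.8578.
  t=0,j=0: stock 74.0000 → up 91.0200 (V=53.1622), down 57.7200 (V=19.8622). Price 40.7914; hedge Δ=1.0000, bond B=-33.2086.
Self-financing check: at every node Δ·S+B equals the discounted successor values.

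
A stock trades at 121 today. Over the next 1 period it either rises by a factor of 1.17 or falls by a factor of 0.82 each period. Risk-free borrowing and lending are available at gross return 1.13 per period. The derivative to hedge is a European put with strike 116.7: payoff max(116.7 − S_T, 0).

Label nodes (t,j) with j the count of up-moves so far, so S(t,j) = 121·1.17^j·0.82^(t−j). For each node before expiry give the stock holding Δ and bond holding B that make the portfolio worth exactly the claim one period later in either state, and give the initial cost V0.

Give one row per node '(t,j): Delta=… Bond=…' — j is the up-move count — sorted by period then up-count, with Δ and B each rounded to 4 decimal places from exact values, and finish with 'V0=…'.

Since d<R<u, set p* = (R−d)/(u−d) = 0.8857; price each node as the discounted p*-expectation of its children.
Payoff layer (t=1): V(1,0)=17.4800, V(1,1)=0.0000
(0,0): S=121.0000. Δ = (V_up−V_dn)/(S_up−S_dn) = (0.0000−17.4800)/(141.5700−99.2200) = -0.4128. V = [p*·0.0000 + (1−p*)·17.4800]/1.13 = 1.7679. B = V − Δ·S = 51.7107.
The time-0 hedge costs 1.7679, which is the no-arbitrage price.

(0,0): Delta=-0.4128 Bond=51.7107
V0=1.7679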